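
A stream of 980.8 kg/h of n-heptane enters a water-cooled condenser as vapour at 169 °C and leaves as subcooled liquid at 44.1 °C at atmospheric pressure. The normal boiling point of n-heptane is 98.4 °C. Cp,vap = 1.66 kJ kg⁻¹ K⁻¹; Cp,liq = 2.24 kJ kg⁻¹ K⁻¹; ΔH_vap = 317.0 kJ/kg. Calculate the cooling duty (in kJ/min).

Q_c = 9090 kJ/min

vapour 169→98.4 °C: -117.2 kJ/kg
condensation at 98.4 °C: -317 kJ/kg
liquid 98.4→44.1 °C: -121.63 kJ/kg
Δh = -117.2 + -317 + -121.63 = -555.83 kJ/kg
Q = ṁ·Δh = 980.8 kg/h × -555.83 kJ/kg = -545160 kJ/h
|Q| = 151.43 kW = 9085.9 kJ/min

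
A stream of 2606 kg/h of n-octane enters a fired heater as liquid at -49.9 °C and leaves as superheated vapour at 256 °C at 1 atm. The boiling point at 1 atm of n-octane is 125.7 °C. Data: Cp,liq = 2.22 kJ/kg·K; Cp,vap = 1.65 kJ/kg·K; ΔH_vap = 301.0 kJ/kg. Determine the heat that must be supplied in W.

liquid -49.9→125.7 °C: 389.83 kJ/kg
vaporisation at 125.7 °C: 301 kJ/kg
vapour 125.7→256 °C: 215 kJ/kg
Δh = 389.83 + 301 + 215 = 905.83 kJ/kg
Q = ṁ·Δh = 2606 kg/h × 905.83 kJ/kg = 2.3606e+06 kJ/h
|Q| = 655.72 kW = 655720 W

Q = 656000 W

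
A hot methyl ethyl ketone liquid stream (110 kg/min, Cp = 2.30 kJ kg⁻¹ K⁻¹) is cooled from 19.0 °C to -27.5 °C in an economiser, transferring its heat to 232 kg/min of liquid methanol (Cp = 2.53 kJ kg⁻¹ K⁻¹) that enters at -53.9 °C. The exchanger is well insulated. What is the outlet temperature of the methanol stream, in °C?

T_c,out = -33.9 °C

Heat released by hot stream: Q = 110 × 2.30 × (19.0 − -27.5) = 11764 kJ/min
Energy balance on cold side (adiabatic exchanger): Q = ṁ_c·Cp_c·(T_c,out − T_c,in)
T_c,out = -53.9 + 11764/(232 × 2.53) = -33.857 °C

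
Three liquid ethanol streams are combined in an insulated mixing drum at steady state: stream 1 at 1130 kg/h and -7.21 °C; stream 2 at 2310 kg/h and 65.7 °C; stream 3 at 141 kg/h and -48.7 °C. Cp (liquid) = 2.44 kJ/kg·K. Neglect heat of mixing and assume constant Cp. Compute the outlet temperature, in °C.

T_out = 38.2 °C

No heat crosses the boundary, so H_out = H_in.
T_out = Σ ṁᵢCp,ᵢTᵢ / Σ ṁᵢCp,ᵢ
      = 333680 / 8737.6 = 38.188 °C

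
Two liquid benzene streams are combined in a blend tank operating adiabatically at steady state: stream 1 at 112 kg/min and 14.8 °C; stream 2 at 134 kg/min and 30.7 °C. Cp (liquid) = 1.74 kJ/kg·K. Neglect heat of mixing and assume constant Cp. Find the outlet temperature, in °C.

Adiabatic, steady state ⇒ Σ ṁᵢCp,ᵢ(T_out − Tᵢ) = 0
Σ ṁᵢCp,ᵢTᵢ = 112×1.74×14.8 + 134×1.74×30.7 = 10042
Σ ṁᵢCp,ᵢ = 112×1.74 + 134×1.74 = 428.04
T_out = 10042 / 428.04 = 23.461 °C

T_out = 23.5 °C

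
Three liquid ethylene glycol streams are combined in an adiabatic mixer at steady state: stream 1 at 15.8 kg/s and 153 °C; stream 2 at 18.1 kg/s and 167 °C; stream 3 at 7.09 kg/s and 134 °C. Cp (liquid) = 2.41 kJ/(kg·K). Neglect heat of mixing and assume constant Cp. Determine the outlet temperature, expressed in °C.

T_out = 156 °C

Energy balance with Q = 0: Σ ṁᵢCp,ᵢ(T_out − Tᵢ) = 0
T_out = Σ ṁᵢCp,ᵢTᵢ / Σ ṁᵢCp,ᵢ
      = 15400 / 98.786 = 155.9 °C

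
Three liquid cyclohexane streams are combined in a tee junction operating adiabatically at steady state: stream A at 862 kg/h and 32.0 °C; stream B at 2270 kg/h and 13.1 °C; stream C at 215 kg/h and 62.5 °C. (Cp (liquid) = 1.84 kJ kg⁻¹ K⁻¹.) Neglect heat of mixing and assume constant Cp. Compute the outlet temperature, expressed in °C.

T_out = 21.1 °C

Adiabatic, steady state ⇒ Σ ṁᵢCp,ᵢ(T_out − Tᵢ) = 0
T_out = Σ ṁᵢCp,ᵢTᵢ / Σ ṁᵢCp,ᵢ
      = 130200 / 6158.5 = 21.141 °C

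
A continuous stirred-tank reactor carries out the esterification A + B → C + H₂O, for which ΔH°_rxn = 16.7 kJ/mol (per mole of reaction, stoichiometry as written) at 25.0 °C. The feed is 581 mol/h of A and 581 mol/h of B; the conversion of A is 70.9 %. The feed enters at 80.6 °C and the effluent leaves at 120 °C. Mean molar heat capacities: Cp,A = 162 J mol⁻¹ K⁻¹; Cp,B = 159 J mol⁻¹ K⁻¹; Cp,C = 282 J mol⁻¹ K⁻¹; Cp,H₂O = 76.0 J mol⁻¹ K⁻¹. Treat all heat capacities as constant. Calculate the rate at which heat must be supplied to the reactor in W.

Extent of reaction ξ = 0.709 × 581 = 411.93 mol/h
Reaction term: ξ·ΔH°_rxn = 411.93 × 16.7 = 6879.2 kJ/h
Sensible, feed 80.6→25 °C: -10369 kJ/h
Outlet flows (mol/h): A 169.07, B 169.07, C 411.93, H₂O 411.93
Sensible, products 25→120 °C: 19166 kJ/h
Q = ΔH = 15675 kJ/h = 4.3542 kW
Heat supplied = 4354.2 W

Q_in = 4350 W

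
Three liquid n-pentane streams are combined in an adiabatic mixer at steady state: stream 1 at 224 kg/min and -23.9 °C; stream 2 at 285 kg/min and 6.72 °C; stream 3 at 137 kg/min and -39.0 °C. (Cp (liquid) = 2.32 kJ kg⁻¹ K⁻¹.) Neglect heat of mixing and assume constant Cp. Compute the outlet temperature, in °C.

No heat crosses the boundary, so H_out = H_in.
T_out = Σ ṁᵢCp,ᵢTᵢ / Σ ṁᵢCp,ᵢ
      = -20373 / 1498.7 = -13.593 °C

T_out = -13.6 °C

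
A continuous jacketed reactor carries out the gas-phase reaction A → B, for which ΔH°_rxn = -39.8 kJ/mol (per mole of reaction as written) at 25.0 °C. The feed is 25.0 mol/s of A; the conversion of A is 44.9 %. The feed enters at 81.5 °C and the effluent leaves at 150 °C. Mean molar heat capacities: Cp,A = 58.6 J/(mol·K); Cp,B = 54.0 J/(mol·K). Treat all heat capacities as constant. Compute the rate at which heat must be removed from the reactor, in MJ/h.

Q_out = 1270 MJ/h

Extent of reaction ξ = 0.449 × 25.0 = 11.225 mol/s
Reaction term: ξ·ΔH°_rxn = 11.225 × -39.8 = -446.75 kJ/s
Sensible, feed 81.5→25 °C: -82.772 kJ/s
Outlet flows (mol/s): A 13.775, B 11.225
Sensible, products 25→150 °C: 176.67 kJ/s
Q = ΔH = -352.86 kJ/s = -352.86 kW
Heat removed = 1270.3 MJ/h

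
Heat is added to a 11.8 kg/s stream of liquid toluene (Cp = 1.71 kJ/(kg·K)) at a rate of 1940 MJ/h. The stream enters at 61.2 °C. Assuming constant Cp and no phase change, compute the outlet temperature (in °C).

Q = 1940 MJ/h = 538.89 kJ/s
ΔT = Q/(ṁ·Cp) = 538.89/(11.8×1.71) = 26.707 K
T_out = 61.2 + 26.707 = 87.907 °C

T_out = 87.9 °C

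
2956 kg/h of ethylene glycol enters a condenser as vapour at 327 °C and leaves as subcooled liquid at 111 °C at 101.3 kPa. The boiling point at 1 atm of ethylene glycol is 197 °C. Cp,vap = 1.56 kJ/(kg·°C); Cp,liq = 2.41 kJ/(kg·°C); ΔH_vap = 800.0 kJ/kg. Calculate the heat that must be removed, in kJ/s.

Q_c = 994 kJ/s

vapour 327→197 °C: -202.8 kJ/kg
condensation at 197 °C: -800 kJ/kg
liquid 197→111 °C: -207.26 kJ/kg
Δh = -202.8 + -800 + -207.26 = -1210.1 kJ/kg
Q = ṁ·Δh = 2956 kg/h × -1210.1 kJ/kg = -3.5769e+06 kJ/h
|Q| = 993.59 kW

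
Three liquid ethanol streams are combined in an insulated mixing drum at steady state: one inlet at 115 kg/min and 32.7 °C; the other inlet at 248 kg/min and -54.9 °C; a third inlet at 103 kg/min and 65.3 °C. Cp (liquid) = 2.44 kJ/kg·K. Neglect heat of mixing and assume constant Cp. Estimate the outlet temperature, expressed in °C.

No heat crosses the boundary, so H_out = H_in.
Σ ṁᵢCp,ᵢTᵢ = 115×2.44×32.7 + 248×2.44×-54.9 + 103×2.44×65.3 = -7634.3
Σ ṁᵢCp,ᵢ = 115×2.44 + 248×2.44 + 103×2.44 = 1137
T_out = -7634.3 / 1137 = -6.7142 °C

T_out = -6.71 °C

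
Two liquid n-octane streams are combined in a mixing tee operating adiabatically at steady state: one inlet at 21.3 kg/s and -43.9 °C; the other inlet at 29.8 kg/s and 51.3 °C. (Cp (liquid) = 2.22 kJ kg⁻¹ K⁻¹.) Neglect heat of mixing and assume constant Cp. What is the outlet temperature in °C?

Energy balance with Q = 0: Σ ṁᵢCp,ᵢ(T_out − Tᵢ) = 0
T_out = Σ ṁᵢCp,ᵢTᵢ / Σ ṁᵢCp,ᵢ
      = 1317.9 / 113.44 = 11.618 °C

T_out = 11.6 °C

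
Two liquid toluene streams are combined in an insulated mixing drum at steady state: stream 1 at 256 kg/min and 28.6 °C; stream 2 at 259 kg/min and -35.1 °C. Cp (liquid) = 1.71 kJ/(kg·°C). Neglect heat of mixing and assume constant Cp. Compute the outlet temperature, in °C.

No heat crosses the boundary, so H_out = H_in.
T_out = Σ ṁᵢCp,ᵢTᵢ / Σ ṁᵢCp,ᵢ
      = -3025.5 / 880.65 = -3.4355 °C

T_out = -3.44 °C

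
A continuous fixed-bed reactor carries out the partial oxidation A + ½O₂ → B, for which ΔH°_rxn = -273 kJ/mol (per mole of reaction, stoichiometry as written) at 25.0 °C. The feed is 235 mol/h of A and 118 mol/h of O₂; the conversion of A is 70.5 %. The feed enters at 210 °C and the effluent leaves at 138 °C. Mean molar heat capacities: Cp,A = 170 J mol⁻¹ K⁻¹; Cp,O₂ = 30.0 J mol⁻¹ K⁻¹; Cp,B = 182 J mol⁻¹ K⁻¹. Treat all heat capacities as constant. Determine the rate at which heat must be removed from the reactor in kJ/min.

Q_out = 807 kJ/min

Extent of reaction ξ = 0.705 × 235 = 165.67 mol/h
Reaction term: ξ·ΔH°_rxn = 165.67 × -273 = -45229 kJ/h
Sensible, feed 210→25 °C: -8045.6 kJ/h
Outlet flows (mol/h): A 69.325, O₂ 35.163, B 165.67
Sensible, products 25→138 °C: 4858.2 kJ/h
Q = ΔH = -48417 kJ/h = -13.449 kW
Heat removed = 806.95 kJ/min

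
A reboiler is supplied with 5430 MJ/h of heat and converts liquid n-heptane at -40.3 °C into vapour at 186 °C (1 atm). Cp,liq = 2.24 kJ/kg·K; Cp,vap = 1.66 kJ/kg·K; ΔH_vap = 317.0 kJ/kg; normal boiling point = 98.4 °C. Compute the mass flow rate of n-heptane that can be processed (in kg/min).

Δh = 2.24×(98.4−-40.3) + 317.0 + 1.66×(186−98.4) = 773.1 kJ/kg
Q = 5430 MJ/h = 1508.3 kJ/s = 90500 kJ/min
ṁ = Q/Δh = 90500 / 773.1 = 117.06 kg/min

ṁ = 117 kg/min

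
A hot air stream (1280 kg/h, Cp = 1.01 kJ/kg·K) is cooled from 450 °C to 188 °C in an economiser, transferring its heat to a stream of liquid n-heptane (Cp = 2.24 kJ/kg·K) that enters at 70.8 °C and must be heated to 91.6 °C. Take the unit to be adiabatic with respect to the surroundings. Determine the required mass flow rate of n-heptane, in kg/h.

ṁ_c = 7270 kg/h

Heat released by hot stream: Q = 1280 × 1.01 × (450 − 188) = 338710 kJ/h
Energy balance on cold side (adiabatic exchanger): Q = ṁ_c·Cp_c·(T_c,out − T_c,in)
ṁ_c = 338710 / [2.24 × (91.6 − 70.8)] = 7269.8 kg/h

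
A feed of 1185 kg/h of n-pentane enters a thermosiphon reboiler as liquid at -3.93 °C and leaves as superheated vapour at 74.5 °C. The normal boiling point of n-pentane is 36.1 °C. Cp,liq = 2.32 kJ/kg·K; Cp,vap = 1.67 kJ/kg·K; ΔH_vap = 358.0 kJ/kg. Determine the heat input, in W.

liquid -3.93→36.1 °C: 92.87 kJ/kg
vaporisation at 36.1 °C: 358 kJ/kg
vapour 36.1→74.5 °C: 64.128 kJ/kg
Δh = 92.87 + 358 + 64.128 = 515 kJ/kg
Q = ṁ·Δh = 1185 kg/h × 515 kJ/kg = 610270 kJ/h
|Q| = 169.52 kW = 169520 W

Q = 170000 W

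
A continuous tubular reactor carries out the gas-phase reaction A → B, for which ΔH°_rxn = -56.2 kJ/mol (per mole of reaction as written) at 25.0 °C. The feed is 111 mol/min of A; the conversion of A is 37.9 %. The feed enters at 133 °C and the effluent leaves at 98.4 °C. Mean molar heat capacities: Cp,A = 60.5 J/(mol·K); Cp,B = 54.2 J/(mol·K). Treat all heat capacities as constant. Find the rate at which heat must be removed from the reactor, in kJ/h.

Extent of reaction ξ = 0.379 × 111 = 42.069 mol/min
Reaction term: ξ·ΔH°_rxn = 42.069 × -56.2 = -2364.3 kJ/min
Sensible, feed 133→25 °C: -725.27 kJ/min
Outlet flows (mol/min): A 68.931, B 42.069
Sensible, products 25→98.4 °C: 473.46 kJ/min
Q = ΔH = -2616.1 kJ/min = -43.601 kW
Heat removed = 156970 kJ/h

Q_out = 157000 kJ/h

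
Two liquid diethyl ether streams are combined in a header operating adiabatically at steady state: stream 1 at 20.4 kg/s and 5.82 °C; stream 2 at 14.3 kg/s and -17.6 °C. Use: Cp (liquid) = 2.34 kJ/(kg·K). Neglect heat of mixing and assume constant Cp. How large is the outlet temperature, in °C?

T_out = -3.83 °C

Energy balance with Q = 0: Σ ṁᵢCp,ᵢ(T_out − Tᵢ) = 0
Σ ṁᵢCp,ᵢTᵢ = 20.4×2.34×5.82 + 14.3×2.34×-17.6 = -311.11
Σ ṁᵢCp,ᵢ = 20.4×2.34 + 14.3×2.34 = 81.198
T_out = -311.11 / 81.198 = -3.8315 °C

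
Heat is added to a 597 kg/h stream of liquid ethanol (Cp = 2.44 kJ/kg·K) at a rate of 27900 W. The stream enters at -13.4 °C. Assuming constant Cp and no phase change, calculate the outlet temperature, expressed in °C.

Q = 27900 W = 100440 kJ/h
ΔT = Q/(ṁ·Cp) = 100440/(597×2.44) = 68.951 K
T_out = -13.4 + 68.951 = 55.551 °C

T_out = 55.6 °C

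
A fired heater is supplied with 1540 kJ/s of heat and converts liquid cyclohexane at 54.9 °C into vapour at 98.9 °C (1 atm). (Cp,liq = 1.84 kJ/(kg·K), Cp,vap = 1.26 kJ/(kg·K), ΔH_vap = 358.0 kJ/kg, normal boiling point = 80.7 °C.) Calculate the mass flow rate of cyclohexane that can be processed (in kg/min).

Δh = 1.84×(80.7−54.9) + 358.0 + 1.26×(98.9−80.7) = 428.4 kJ/kg
Q = 1540 kJ/s = 1540 kJ/s = 92400 kJ/min
ṁ = Q/Δh = 92400 / 428.4 = 215.68 kg/min

ṁ = 216 kg/min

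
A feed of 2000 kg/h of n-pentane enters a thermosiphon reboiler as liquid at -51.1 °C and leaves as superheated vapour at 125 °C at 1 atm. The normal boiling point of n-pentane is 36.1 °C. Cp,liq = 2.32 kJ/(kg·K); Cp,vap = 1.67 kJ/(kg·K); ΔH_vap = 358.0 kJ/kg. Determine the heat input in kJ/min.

liquid -51.1→36.1 °C: 202.3 kJ/kg
vaporisation at 36.1 °C: 358 kJ/kg
vapour 36.1→125 °C: 148.46 kJ/kg
Δh = 202.3 + 358 + 148.46 = 708.77 kJ/kg
Q = ṁ·Δh = 2000 kg/h × 708.77 kJ/kg = 1.4175e+06 kJ/h
|Q| = 393.76 kW = 23626 kJ/min

Q = 23600 kJ/min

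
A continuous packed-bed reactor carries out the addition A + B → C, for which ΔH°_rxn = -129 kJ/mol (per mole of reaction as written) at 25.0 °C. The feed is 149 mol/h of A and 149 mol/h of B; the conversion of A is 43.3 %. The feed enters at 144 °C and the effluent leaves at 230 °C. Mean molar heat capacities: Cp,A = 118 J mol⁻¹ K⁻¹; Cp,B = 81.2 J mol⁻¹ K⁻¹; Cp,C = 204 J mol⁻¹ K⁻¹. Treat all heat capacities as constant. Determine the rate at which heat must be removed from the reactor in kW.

Q_out = 1.59 kW

Extent of reaction ξ = 0.433 × 149 = 64.517 mol/h
Reaction term: ξ·ΔH°_rxn = 64.517 × -129 = -8322.7 kJ/h
Sensible, feed 144→25 °C: -3532 kJ/h
Outlet flows (mol/h): A 84.483, B 84.483, C 64.517
Sensible, products 25→230 °C: 6148 kJ/h
Q = ΔH = -5706.7 kJ/h = -1.5852 kW
Heat removed = 1.5852 kW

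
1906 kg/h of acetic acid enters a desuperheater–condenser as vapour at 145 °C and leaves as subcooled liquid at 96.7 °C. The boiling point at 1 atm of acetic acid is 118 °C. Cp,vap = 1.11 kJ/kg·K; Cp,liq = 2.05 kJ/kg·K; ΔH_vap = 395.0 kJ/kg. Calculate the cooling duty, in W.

vapour 145→118 °C: -29.97 kJ/kg
condensation at 118 °C: -395 kJ/kg
liquid 118→96.7 °C: -43.665 kJ/kg
Δh = -29.97 + -395 + -43.665 = -468.63 kJ/kg
Q = ṁ·Δh = 1906 kg/h × -468.63 kJ/kg = -893220 kJ/h
|Q| = 248.12 kW = 248120 W

Q_c = 248000 W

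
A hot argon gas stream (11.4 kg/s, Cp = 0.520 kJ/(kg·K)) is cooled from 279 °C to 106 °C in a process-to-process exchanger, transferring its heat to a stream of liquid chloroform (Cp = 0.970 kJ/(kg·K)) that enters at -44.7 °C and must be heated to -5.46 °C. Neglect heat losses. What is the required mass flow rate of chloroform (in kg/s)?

Heat released by hot stream: Q = 11.4 × 0.520 × (279 − 106) = 1025.5 kJ/s
Energy balance on cold side (adiabatic exchanger): Q = ṁ_c·Cp_c·(T_c,out − T_c,in)
ṁ_c = 1025.5 / [0.970 × (-5.46 − -44.7)] = 26.943 kg/s

ṁ_c = 26.9 kg/s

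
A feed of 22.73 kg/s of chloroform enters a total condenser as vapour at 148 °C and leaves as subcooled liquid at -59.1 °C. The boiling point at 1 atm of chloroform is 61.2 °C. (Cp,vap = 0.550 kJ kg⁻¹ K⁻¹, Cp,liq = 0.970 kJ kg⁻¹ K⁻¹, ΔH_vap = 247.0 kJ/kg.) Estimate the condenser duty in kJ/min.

Q_c = 561000 kJ/min

vapour 148→61.2 °C: -47.74 kJ/kg
condensation at 61.2 °C: -247 kJ/kg
liquid 61.2→-59.1 °C: -116.69 kJ/kg
Δh = -47.74 + -247 + -116.69 = -411.43 kJ/kg
Q = ṁ·Δh = 22.73 kg/s × -411.43 kJ/kg = -9351.8 kJ/s
|Q| = 9351.8 kW = 561110 kJ/min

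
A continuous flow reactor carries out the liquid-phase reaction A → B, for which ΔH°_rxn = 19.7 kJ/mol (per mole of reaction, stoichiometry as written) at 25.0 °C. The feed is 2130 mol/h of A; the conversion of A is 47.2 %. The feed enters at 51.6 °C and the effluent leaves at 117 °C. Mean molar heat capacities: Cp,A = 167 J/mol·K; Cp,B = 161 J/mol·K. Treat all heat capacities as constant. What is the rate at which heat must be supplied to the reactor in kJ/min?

Extent of reaction ξ = 0.472 × 2130 = 1005.4 mol/h
Reaction term: ξ·ΔH°_rxn = 1005.4 × 19.7 = 19806 kJ/h
Sensible, feed 51.6→25 °C: -9461.9 kJ/h
Outlet flows (mol/h): A 1124.6, B 1005.4
Sensible, products 25→117 °C: 32170 kJ/h
Q = ΔH = 42514 kJ/h = 11.809 kW
Heat supplied = 708.57 kJ/min

Q_in = 709 kJ/min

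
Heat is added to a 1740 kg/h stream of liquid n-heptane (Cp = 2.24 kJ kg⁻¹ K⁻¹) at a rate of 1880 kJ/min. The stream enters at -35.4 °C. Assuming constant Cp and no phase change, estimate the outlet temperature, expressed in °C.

T_out = -6.46 °C

Q = 1880 kJ/min = 112800 kJ/h
ΔT = Q/(ṁ·Cp) = 112800/(1740×2.24) = 28.941 K
T_out = -35.4 + 28.941 = -6.4591 °C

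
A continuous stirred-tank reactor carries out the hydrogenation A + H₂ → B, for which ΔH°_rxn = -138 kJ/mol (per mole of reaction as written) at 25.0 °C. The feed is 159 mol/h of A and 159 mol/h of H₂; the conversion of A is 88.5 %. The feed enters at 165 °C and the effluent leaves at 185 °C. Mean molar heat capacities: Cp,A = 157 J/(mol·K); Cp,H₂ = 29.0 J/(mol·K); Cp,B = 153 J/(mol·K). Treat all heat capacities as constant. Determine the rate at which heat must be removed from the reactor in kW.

Extent of reaction ξ = 0.885 × 159 = 140.72 mol/h
Reaction term: ξ·ΔH°_rxn = 140.72 × -138 = -19419 kJ/h
Sensible, feed 165→25 °C: -4140.4 kJ/h
Outlet flows (mol/h): A 18.285, H₂ 18.285, B 140.72
Sensible, products 25→185 °C: 3988.9 kJ/h
Q = ΔH = -19570 kJ/h = -5.4362 kW
Heat removed = 5.4362 kW

Q_out = 5.44 kW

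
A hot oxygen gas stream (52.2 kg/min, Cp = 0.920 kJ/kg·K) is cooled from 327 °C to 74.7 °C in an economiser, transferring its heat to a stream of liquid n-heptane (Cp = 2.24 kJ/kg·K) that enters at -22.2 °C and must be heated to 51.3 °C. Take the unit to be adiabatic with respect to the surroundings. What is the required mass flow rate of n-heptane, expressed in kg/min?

ṁ_c = 73.6 kg/min

Heat released by hot stream: Q = 52.2 × 0.920 × (327 − 74.7) = 12116 kJ/min
Energy balance on cold side (adiabatic exchanger): Q = ṁ_c·Cp_c·(T_c,out − T_c,in)
ṁ_c = 12116 / [2.24 × (51.3 − -22.2)] = 73.594 kg/min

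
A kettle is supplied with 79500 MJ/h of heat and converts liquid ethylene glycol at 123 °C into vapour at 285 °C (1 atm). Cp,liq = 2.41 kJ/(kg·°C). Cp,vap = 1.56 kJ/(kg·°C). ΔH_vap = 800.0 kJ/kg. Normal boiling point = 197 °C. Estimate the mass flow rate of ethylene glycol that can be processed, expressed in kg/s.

ṁ = 19.8 kg/s

Δh = 2.41×(197−123) + 800.0 + 1.56×(285−197) = 1115.6 kJ/kg
Q = 79500 MJ/h = 22083 kJ/s = 22083 kJ/s
ṁ = Q/Δh = 22083 / 1115.6 = 19.795 kg/s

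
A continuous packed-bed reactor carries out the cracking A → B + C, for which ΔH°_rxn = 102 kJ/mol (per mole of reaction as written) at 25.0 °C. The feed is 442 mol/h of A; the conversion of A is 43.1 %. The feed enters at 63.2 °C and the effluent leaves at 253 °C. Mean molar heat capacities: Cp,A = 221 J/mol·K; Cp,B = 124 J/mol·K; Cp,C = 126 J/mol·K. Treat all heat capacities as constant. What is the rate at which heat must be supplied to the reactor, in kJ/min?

Q_in = 654 kJ/min

Extent of reaction ξ = 0.431 × 442 = 190.5 mol/h
Reaction term: ξ·ΔH°_rxn = 190.5 × 102 = 19431 kJ/h
Sensible, feed 63.2→25 °C: -3731.5 kJ/h
Outlet flows (mol/h): A 251.5, B 190.5, C 190.5
Sensible, products 25→253 °C: 23531 kJ/h
Q = ΔH = 39231 kJ/h = 10.897 kW
Heat supplied = 653.85 kJ/min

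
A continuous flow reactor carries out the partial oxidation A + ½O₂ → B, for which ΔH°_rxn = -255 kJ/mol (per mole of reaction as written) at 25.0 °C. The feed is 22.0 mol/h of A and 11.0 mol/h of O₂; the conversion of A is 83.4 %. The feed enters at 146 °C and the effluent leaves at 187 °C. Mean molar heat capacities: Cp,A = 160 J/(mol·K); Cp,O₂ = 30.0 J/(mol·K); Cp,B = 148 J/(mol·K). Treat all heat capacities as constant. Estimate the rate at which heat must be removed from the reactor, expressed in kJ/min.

Q_out = 76.7 kJ/min

Extent of reaction ξ = 0.834 × 22.0 = 18.348 mol/h
Reaction term: ξ·ΔH°_rxn = 18.348 × -255 = -4678.7 kJ/h
Sensible, feed 146→25 °C: -465.85 kJ/h
Outlet flows (mol/h): A 3.652, O₂ 1.826, B 18.348
Sensible, products 25→187 °C: 543.45 kJ/h
Q = ΔH = -4601.1 kJ/h = -1.2781 kW
Heat removed = 76.686 kJ/min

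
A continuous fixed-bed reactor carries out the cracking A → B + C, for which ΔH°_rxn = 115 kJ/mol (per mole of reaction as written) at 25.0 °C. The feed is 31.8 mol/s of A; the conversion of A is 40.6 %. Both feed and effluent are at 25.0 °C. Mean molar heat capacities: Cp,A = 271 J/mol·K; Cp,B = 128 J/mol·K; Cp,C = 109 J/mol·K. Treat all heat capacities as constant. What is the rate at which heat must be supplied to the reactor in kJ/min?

Extent of reaction ξ = 0.406 × 31.8 = 12.911 mol/s
Reaction term: ξ·ΔH°_rxn = 12.911 × 115 = 1484.7 kJ/s
Q = ΔH = 1484.7 kJ/s = 1484.7 kW
Heat supplied = 89085 kJ/min

Q_in = 89100 kJ/min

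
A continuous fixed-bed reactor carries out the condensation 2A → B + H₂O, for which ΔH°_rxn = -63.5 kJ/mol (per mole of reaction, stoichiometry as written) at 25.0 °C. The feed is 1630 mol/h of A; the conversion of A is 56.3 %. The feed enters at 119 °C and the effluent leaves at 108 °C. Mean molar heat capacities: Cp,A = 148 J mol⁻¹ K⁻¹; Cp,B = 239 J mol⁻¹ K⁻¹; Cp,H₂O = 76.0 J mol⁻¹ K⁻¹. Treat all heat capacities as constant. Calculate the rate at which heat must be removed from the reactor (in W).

Extent of reaction ξ = 0.563 × 1630 / 2 = 458.84 mol/h
Reaction term: ξ·ΔH°_rxn = 458.84 × -63.5 = -29137 kJ/h
Sensible, feed 119→25 °C: -22677 kJ/h
Outlet flows (mol/h): A 712.31, B 458.84, H₂O 458.84
Sensible, products 25→108 °C: 20747 kJ/h
Q = ΔH = -31067 kJ/h = -8.6296 kW
Heat removed = 8629.6 W

Q_out = 8630 W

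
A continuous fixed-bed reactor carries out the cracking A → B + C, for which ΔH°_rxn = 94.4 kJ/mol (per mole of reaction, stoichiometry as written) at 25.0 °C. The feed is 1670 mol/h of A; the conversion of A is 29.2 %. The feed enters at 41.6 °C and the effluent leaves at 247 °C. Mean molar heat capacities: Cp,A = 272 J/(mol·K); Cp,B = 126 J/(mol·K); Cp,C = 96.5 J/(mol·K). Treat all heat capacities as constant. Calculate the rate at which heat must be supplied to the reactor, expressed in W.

Q_in = 37200 W

Extent of reaction ξ = 0.292 × 1670 = 487.64 mol/h
Reaction term: ξ·ΔH°_rxn = 487.64 × 94.4 = 46033 kJ/h
Sensible, feed 41.6→25 °C: -7540.4 kJ/h
Outlet flows (mol/h): A 1182.4, B 487.64, C 487.64
Sensible, products 25→247 °C: 95483 kJ/h
Q = ΔH = 133980 kJ/h = 37.215 kW
Heat supplied = 37215 W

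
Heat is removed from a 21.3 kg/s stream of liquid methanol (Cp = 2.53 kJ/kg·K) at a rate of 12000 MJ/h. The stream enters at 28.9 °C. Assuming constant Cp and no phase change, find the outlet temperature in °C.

T_out = -33.0 °C

Q = 12000 MJ/h = 3333.3 kJ/s
ΔT = Q/(ṁ·Cp) = 3333.3/(21.3×2.53) = 61.856 K
T_out = 28.9 − 61.856 = -32.956 °C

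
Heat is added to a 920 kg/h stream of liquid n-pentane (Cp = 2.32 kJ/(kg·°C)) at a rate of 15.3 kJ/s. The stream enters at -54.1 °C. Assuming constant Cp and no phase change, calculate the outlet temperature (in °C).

Q = 15.3 kJ/s = 55080 kJ/h
ΔT = Q/(ṁ·Cp) = 55080/(920×2.32) = 25.806 K
T_out = -54.1 + 25.806 = -28.294 °C

T_out = -28.3 °C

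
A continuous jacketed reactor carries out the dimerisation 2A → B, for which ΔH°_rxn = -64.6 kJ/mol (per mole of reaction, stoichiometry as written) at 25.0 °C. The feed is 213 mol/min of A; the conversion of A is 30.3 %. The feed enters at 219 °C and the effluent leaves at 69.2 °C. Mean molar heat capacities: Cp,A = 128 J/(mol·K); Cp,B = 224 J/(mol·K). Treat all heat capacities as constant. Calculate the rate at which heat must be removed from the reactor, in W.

Q_out = 104000 W

Extent of reaction ξ = 0.303 × 213 / 2 = 32.27 mol/min
Reaction term: ξ·ΔH°_rxn = 32.27 × -64.6 = -2084.6 kJ/min
Sensible, feed 219→25 °C: -5289.2 kJ/min
Outlet flows (mol/min): A 148.46, B 32.27
Sensible, products 25→69.2 °C: 1159.4 kJ/min
Q = ΔH = -6214.4 kJ/min = -103.57 kW
Heat removed = 103570 W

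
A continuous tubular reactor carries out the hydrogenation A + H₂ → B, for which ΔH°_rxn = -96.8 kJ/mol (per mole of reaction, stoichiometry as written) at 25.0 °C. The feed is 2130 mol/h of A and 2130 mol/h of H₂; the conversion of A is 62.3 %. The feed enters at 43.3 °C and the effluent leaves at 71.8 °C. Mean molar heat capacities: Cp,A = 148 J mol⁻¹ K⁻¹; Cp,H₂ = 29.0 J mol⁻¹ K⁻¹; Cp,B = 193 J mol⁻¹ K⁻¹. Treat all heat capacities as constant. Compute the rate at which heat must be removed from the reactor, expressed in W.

Extent of reaction ξ = 0.623 × 2130 = 1327 mol/h
Reaction term: ξ·ΔH°_rxn = 1327 × -96.8 = -128450 kJ/h
Sensible, feed 43.3→25 °C: -6899.3 kJ/h
Outlet flows (mol/h): A 803.01, H₂ 803.01, B 1327
Sensible, products 25→71.8 °C: 18638 kJ/h
Q = ΔH = -116710 kJ/h = -32.421 kW
Heat removed = 32421 W

Q_out = 32400 W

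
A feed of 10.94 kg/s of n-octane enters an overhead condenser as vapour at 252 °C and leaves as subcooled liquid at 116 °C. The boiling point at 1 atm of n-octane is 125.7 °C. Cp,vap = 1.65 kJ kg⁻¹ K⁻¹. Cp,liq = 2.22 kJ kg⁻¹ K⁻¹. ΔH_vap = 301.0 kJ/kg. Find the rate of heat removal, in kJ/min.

vapour 252→125.7 °C: -208.39 kJ/kg
condensation at 125.7 °C: -301 kJ/kg
liquid 125.7→116 °C: -21.534 kJ/kg
Δh = -208.39 + -301 + -21.534 = -530.93 kJ/kg
Q = ṁ·Δh = 10.94 kg/s × -530.93 kJ/kg = -5808.4 kJ/s
|Q| = 5808.4 kW = 348500 kJ/min

Q_c = 349000 kJ/min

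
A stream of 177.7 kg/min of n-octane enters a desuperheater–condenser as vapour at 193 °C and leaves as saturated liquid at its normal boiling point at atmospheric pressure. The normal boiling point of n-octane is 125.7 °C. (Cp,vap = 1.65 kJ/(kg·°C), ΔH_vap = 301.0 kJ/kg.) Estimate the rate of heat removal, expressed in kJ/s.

vapour 193→125.7 °C: -111.04 kJ/kg
condensation at 125.7 °C: -301 kJ/kg
Δh = -111.04 + -301 = -412.04 kJ/kg
Q = ṁ·Δh = 177.7 kg/min × -412.04 kJ/kg = -73220 kJ/min
|Q| = 1220.3 kW

Q_c = 1220 kJ/s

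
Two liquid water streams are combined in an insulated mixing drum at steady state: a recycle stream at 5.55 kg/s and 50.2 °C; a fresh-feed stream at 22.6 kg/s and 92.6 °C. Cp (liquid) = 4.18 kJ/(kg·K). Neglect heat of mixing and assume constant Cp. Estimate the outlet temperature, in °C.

Adiabatic, steady state ⇒ Σ ṁᵢCp,ᵢ(T_out − Tᵢ) = 0
T_out = Σ ṁᵢCp,ᵢTᵢ / Σ ṁᵢCp,ᵢ
      = 9912.3 / 117.67 = 84.24 °C

T_out = 84.2 °C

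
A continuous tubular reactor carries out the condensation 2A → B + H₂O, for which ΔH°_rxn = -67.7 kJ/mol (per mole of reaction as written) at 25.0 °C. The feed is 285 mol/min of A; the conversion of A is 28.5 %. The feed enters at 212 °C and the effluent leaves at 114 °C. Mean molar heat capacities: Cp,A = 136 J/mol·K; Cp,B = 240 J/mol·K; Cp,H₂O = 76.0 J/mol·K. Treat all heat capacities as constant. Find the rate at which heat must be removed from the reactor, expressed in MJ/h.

Extent of reaction ξ = 0.285 × 285 / 2 = 40.612 mol/min
Reaction term: ξ·ΔH°_rxn = 40.612 × -67.7 = -2749.5 kJ/min
Sensible, feed 212→25 °C: -7248.1 kJ/min
Outlet flows (mol/min): A 203.78, B 40.612, H₂O 40.612
Sensible, products 25→114 °C: 3608.7 kJ/min
Q = ΔH = -6388.9 kJ/min = -106.48 kW
Heat removed = 383.33 MJ/h

Q_out = 383 MJ/h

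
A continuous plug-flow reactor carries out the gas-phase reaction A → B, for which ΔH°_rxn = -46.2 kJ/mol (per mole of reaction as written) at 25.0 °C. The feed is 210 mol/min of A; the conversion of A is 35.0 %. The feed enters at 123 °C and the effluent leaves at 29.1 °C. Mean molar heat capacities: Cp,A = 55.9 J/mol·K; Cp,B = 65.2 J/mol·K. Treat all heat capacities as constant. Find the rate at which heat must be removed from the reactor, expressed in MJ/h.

Extent of reaction ξ = 0.350 × 210 = 73.5 mol/min
Reaction term: ξ·ΔH°_rxn = 73.5 × -46.2 = -3395.7 kJ/min
Sensible, feed 123→25 °C: -1150.4 kJ/min
Outlet flows (mol/min): A 136.5, B 73.5
Sensible, products 25→29.1 °C: 50.932 kJ/min
Q = ΔH = -4495.2 kJ/min = -74.92 kW
Heat removed = 269.71 MJ/h

Q_out = 270 MJ/h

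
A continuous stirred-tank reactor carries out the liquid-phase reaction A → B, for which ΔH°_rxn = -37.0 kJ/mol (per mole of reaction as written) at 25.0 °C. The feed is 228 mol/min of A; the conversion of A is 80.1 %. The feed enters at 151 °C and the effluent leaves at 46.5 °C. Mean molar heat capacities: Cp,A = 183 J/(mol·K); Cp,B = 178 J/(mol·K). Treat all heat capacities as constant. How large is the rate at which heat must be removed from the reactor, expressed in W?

Q_out = 186000 W

Extent of reaction ξ = 0.801 × 228 = 182.63 mol/min
Reaction term: ξ·ΔH°_rxn = 182.63 × -37.0 = -6757.2 kJ/min
Sensible, feed 151→25 °C: -5257.2 kJ/min
Outlet flows (mol/min): A 45.372, B 182.63
Sensible, products 25→46.5 °C: 877.43 kJ/min
Q = ΔH = -11137 kJ/min = -185.62 kW
Heat removed = 185620 W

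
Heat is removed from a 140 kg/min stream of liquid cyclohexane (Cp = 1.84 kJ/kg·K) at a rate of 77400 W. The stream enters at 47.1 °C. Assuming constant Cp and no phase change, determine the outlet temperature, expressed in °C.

Q = 77400 W = 4644 kJ/min
ΔT = Q/(ṁ·Cp) = 4644/(140×1.84) = 18.028 K
T_out = 47.1 − 18.028 = 29.072 °C

T_out = 29.1 °C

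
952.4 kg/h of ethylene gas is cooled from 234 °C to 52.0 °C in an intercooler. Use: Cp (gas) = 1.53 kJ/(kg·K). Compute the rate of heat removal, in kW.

Q = ṁ·Cp·ΔT = 952.4 × 1.53 × (52.0 − 234) = -265210 kJ/h
Converting: 265210 / 3600 s = 73.668 kW

Q_c = 73.7 kW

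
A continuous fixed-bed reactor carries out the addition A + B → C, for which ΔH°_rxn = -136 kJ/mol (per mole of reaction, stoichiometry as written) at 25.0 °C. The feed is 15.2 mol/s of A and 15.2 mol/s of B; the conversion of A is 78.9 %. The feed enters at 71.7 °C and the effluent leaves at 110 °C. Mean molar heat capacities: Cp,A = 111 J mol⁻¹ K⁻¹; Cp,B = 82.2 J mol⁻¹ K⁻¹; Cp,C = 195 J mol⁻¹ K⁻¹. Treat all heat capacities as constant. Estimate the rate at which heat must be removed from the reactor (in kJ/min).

Extent of reaction ξ = 0.789 × 15.2 = 11.993 mol/s
Reaction term: ξ·ΔH°_rxn = 11.993 × -136 = -1631 kJ/s
Sensible, feed 71.7→25 °C: -137.14 kJ/s
Outlet flows (mol/s): A 3.2072, B 3.2072, C 11.993
Sensible, products 25→110 °C: 251.45 kJ/s
Q = ΔH = -1516.7 kJ/s = -1516.7 kW
Heat removed = 91003 kJ/min

Q_out = 91000 kJ/min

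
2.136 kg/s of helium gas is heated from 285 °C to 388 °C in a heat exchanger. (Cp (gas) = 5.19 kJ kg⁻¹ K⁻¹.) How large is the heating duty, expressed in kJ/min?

Q = ṁ·Cp·ΔT = 2.136 × 5.19 × (388 − 285) = 1141.8 kJ/s
Heating duty = 68510 kJ/min

Q = 68500 kJ/min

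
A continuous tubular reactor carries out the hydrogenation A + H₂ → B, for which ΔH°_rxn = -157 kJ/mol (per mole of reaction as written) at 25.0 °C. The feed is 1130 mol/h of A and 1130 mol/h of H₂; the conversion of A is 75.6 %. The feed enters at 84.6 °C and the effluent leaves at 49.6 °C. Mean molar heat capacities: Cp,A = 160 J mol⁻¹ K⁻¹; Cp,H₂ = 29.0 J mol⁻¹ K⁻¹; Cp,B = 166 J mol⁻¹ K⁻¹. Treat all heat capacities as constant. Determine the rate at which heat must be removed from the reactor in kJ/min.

Q_out = 2370 kJ/min

Extent of reaction ξ = 0.756 × 1130 = 854.28 mol/h
Reaction term: ξ·ΔH°_rxn = 854.28 × -157 = -134120 kJ/h
Sensible, feed 84.6→25 °C: -12729 kJ/h
Outlet flows (mol/h): A 275.72, H₂ 275.72, B 854.28
Sensible, products 25→49.6 °C: 4770.5 kJ/h
Q = ΔH = -142080 kJ/h = -39.467 kW
Heat removed = 2368 kJ/min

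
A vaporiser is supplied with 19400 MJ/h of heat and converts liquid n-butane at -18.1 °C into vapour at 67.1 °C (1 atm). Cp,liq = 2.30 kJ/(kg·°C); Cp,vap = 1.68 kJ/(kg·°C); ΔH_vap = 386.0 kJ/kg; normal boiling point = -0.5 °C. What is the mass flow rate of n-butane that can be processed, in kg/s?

ṁ = 9.98 kg/s

Δh = 2.30×(-0.5−-18.1) + 386.0 + 1.68×(67.1−-0.5) = 540.05 kJ/kg
Q = 19400 MJ/h = 5388.9 kJ/s = 5388.9 kJ/s
ṁ = Q/Δh = 5388.9 / 540.05 = 9.9785 kg/s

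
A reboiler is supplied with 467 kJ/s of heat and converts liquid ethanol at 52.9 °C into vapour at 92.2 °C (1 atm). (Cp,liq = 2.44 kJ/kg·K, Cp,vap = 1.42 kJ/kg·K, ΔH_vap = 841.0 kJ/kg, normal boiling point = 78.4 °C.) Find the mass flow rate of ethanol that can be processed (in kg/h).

ṁ = 1820 kg/h

Δh = 2.44×(78.4−52.9) + 841.0 + 1.42×(92.2−78.4) = 922.82 kJ/kg
Q = 467 kJ/s = 467 kJ/s = 1.6812e+06 kJ/h
ṁ = Q/Δh = 1.6812e+06 / 922.82 = 1821.8 kg/h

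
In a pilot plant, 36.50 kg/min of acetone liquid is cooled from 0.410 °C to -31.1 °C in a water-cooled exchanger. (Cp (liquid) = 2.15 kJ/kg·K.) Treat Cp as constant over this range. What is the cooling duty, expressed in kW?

Q_c = 41.2 kW

Q = ṁ·Cp·ΔT = 36.50 × 2.15 × (-31.1 − 0.410) = -2472.7 kJ/min
Converting: 2472.7 / 60 s = 41.212 kW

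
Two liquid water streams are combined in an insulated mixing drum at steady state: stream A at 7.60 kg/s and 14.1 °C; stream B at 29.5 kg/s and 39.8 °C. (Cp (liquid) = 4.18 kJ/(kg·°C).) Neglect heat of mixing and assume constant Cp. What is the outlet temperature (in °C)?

T_out = 34.5 °C

Energy balance with Q = 0: Σ ṁᵢCp,ᵢ(T_out − Tᵢ) = 0
T_out = Σ ṁᵢCp,ᵢTᵢ / Σ ṁᵢCp,ᵢ
      = 5355.7 / 155.08 = 34.535 °C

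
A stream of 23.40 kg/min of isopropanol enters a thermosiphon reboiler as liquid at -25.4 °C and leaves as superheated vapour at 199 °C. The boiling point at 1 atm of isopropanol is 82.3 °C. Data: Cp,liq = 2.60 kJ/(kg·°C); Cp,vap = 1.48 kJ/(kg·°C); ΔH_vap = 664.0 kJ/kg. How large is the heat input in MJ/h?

Q = 1570 MJ/h

liquid -25.4→82.3 °C: 280.02 kJ/kg
vaporisation at 82.3 °C: 664 kJ/kg
vapour 82.3→199 °C: 172.72 kJ/kg
Δh = 280.02 + 664 + 172.72 = 1116.7 kJ/kg
Q = ṁ·Δh = 23.40 kg/min × 1116.7 kJ/kg = 26132 kJ/min
|Q| = 435.53 kW = 1567.9 MJ/h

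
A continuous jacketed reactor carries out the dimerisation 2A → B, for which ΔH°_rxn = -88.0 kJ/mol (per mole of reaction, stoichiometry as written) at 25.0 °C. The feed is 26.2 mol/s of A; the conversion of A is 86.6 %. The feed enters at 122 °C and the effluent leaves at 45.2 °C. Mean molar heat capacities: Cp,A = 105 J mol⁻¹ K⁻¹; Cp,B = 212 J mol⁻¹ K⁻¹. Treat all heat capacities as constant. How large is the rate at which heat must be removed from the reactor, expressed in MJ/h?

Q_out = 4350 MJ/h

Extent of reaction ξ = 0.866 × 26.2 / 2 = 11.345 mol/s
Reaction term: ξ·ΔH°_rxn = 11.345 × -88.0 = -998.32 kJ/s
Sensible, feed 122→25 °C: -266.85 kJ/s
Outlet flows (mol/s): A 3.5108, B 11.345
Sensible, products 25→45.2 °C: 56.029 kJ/s
Q = ΔH = -1209.1 kJ/s = -1209.1 kW
Heat removed = 4352.9 MJ/h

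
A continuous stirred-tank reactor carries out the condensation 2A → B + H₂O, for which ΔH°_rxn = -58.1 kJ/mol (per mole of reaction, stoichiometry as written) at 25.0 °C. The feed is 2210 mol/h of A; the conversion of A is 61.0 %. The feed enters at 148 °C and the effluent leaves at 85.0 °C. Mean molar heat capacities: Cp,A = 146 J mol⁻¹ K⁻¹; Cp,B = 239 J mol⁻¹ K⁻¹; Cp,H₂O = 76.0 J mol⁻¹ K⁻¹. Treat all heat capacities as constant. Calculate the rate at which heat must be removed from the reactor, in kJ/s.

Q_out = 16.3 kJ/s

Extent of reaction ξ = 0.610 × 2210 / 2 = 674.05 mol/h
Reaction term: ξ·ΔH°_rxn = 674.05 × -58.1 = -39162 kJ/h
Sensible, feed 148→25 °C: -39687 kJ/h
Outlet flows (mol/h): A 861.9, B 674.05, H₂O 674.05
Sensible, products 25→85.0 °C: 20290 kJ/h
Q = ΔH = -58560 kJ/h = -16.267 kW
Heat removed = 16.267 kJ/s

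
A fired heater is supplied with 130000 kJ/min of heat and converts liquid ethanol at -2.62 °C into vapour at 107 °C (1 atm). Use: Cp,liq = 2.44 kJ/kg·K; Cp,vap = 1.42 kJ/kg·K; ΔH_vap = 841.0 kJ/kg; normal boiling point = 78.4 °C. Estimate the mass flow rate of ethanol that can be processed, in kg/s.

Δh = 2.44×(78.4−-2.62) + 841.0 + 1.42×(107−78.4) = 1079.3 kJ/kg
Q = 130000 kJ/min = 2166.7 kJ/s = 2166.7 kJ/s
ṁ = Q/Δh = 2166.7 / 1079.3 = 2.0075 kg/s

ṁ = 2.01 kg/s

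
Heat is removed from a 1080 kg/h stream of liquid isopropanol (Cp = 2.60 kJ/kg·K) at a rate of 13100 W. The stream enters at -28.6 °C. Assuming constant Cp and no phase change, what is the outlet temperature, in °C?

T_out = -45.4 °C

Q = 13100 W = 47160 kJ/h
ΔT = Q/(ṁ·Cp) = 47160/(1080×2.60) = 16.795 K
T_out = -28.6 − 16.795 = -45.395 °C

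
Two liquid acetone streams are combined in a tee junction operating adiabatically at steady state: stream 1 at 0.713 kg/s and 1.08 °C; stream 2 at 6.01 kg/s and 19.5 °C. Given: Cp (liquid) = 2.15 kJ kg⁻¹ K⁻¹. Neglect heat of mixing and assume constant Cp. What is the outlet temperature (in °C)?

T_out = 17.5 °C

Energy balance with Q = 0: Σ ṁᵢCp,ᵢ(T_out − Tᵢ) = 0
T_out = Σ ṁᵢCp,ᵢTᵢ / Σ ṁᵢCp,ᵢ
      = 253.62 / 14.454 = 17.546 °C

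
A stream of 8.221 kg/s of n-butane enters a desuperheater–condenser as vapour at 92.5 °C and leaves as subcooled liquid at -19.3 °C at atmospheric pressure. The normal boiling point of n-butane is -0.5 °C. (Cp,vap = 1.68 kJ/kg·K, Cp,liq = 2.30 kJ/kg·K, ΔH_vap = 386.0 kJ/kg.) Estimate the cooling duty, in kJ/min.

Q_c = 289000 kJ/min

vapour 92.5→-0.5 °C: -156.24 kJ/kg
condensation at -0.5 °C: -386 kJ/kg
liquid -0.5→-19.3 °C: -43.24 kJ/kg
Δh = -156.24 + -386 + -43.24 = -585.48 kJ/kg
Q = ṁ·Δh = 8.221 kg/s × -585.48 kJ/kg = -4813.2 kJ/s
|Q| = 4813.2 kW = 288790 kJ/min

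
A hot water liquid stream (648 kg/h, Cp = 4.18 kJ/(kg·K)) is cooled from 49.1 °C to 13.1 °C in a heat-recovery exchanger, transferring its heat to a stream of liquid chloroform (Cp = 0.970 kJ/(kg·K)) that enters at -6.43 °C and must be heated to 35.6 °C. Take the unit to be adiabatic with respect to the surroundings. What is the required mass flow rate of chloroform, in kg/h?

Heat released by hot stream: Q = 648 × 4.18 × (49.1 − 13.1) = 97511 kJ/h
Energy balance on cold side (adiabatic exchanger): Q = ṁ_c·Cp_c·(T_c,out − T_c,in)
ṁ_c = 97511 / [0.970 × (35.6 − -6.43)] = 2391.8 kg/h

ṁ_c = 2390 kg/h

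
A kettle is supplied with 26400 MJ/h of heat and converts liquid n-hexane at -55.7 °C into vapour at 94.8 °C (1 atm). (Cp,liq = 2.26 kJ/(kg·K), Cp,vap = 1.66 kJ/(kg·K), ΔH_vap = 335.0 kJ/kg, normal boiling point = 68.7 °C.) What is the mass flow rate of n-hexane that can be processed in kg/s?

Δh = 2.26×(68.7−-55.7) + 335.0 + 1.66×(94.8−68.7) = 659.47 kJ/kg
Q = 26400 MJ/h = 7333.3 kJ/s = 7333.3 kJ/s
ṁ = Q/Δh = 7333.3 / 659.47 = 11.12 kg/s

ṁ = 11.1 kg/s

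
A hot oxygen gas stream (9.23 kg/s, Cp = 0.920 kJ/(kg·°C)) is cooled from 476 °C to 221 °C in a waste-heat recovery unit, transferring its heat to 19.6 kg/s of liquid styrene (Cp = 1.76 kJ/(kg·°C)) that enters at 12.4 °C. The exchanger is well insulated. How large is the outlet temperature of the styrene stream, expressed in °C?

T_c,out = 75.2 °C

Heat released by hot stream: Q = 9.23 × 0.920 × (476 − 221) = 2165.4 kJ/s
Energy balance on cold side (adiabatic exchanger): Q = ṁ_c·Cp_c·(T_c,out − T_c,in)
T_c,out = 12.4 + 2165.4/(19.6 × 1.76) = 75.171 °C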